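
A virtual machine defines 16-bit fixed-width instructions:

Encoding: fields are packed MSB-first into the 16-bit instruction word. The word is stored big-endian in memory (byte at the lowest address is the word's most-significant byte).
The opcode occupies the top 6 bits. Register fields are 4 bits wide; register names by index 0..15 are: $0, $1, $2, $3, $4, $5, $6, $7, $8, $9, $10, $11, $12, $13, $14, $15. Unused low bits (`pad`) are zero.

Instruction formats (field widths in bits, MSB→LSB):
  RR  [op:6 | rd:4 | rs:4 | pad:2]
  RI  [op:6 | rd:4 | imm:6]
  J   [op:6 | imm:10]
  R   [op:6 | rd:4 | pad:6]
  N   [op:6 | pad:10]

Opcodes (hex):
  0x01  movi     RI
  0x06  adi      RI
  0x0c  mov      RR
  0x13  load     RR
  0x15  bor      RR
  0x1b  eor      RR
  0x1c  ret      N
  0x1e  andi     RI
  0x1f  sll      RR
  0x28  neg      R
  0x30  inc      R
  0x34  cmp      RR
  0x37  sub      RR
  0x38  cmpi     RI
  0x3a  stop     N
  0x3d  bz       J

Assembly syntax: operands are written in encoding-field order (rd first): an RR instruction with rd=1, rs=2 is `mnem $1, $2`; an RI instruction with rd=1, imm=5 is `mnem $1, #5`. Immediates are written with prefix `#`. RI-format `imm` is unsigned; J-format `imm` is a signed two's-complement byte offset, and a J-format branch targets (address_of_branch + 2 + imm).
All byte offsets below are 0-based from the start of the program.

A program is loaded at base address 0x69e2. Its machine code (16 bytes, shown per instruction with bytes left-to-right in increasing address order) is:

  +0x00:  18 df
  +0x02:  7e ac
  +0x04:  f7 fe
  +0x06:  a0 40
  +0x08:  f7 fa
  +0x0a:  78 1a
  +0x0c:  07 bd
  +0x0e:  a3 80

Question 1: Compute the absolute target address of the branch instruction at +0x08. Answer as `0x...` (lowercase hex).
0x69e6

off 0x08: read f7 fa as big → 0xf7fa
  top 6b → 0x3d → bz [J]
  [9:0] imm=1018 (s10→-6) = #-6
  target = base 0x69e2 + off 0x08 + 2 + imm -6 = 0x69e6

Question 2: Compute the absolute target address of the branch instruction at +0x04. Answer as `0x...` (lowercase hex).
0x69e6

@+04  big-endian(f7 fe) = 0xf7fe
  op=0xf7fe>>10=0x3d ⇒ bz (J)
  [9:0] imm=1022 (s10→-2) = #-2
  target = base 0x69e2 + off 0x04 + 2 + imm -2 = 0x69e6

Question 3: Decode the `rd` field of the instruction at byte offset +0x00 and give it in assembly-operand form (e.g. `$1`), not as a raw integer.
+0x00: 18 df ⇒ word 0x18df (big)
  op=0x18df>>10=0x6 ⇒ adi (RI)
  rd@[9:6]=0x3 ⇒ $3
  imm@[5:0]=0x1f ⇒ #31

$3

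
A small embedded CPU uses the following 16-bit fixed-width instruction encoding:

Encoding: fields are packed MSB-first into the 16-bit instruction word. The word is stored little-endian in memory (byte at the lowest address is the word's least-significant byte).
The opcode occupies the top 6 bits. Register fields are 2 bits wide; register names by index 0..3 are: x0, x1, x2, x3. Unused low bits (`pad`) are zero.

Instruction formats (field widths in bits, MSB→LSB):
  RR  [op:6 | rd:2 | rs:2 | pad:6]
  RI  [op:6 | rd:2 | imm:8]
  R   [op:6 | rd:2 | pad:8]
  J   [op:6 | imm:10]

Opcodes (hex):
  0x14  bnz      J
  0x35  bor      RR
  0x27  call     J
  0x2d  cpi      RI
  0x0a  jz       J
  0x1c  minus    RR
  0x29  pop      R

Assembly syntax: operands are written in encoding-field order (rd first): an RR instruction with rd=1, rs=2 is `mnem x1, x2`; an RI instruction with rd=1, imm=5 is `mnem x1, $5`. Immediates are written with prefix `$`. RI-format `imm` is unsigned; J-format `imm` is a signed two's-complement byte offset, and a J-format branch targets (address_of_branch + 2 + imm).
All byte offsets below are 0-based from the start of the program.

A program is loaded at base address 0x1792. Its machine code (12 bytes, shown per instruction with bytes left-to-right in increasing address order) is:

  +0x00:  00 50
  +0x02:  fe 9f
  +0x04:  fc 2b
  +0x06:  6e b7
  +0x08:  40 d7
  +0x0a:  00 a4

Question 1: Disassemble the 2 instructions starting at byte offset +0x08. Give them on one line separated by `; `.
+0x08: 40 d7 ⇒ word 0xd740 (little)
  op=0xd740>>10=0x35 ⇒ bor (RR)
  rd: (w>>8)&0x3=0x3 → x3
  rs: (w>>6)&0x3=0x1 → x1
+0x0a: 00 a4 ⇒ word 0xa400 (little)
  op=0xa400>>10=0x29 ⇒ pop (R)
  rd: (w>>8)&0x3=0x0 → x0

bor x3, x1; pop x0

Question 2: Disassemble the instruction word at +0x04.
jz $-4

@+04  little-endian(fc 2b) = 0x2bfc
  op=0x2bfc>>10=0xa ⇒ jz (J)
  [9:0] imm=1020 (s10→-4) = $-4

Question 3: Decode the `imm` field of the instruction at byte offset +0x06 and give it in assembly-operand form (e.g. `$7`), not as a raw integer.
[06] 6e b7 → 0xb76e
  top 6b → 0x2d → cpi [RI]
  rd@[9:8]=0x3 ⇒ x3
  imm@[7:0]=0x6e ⇒ $110

$110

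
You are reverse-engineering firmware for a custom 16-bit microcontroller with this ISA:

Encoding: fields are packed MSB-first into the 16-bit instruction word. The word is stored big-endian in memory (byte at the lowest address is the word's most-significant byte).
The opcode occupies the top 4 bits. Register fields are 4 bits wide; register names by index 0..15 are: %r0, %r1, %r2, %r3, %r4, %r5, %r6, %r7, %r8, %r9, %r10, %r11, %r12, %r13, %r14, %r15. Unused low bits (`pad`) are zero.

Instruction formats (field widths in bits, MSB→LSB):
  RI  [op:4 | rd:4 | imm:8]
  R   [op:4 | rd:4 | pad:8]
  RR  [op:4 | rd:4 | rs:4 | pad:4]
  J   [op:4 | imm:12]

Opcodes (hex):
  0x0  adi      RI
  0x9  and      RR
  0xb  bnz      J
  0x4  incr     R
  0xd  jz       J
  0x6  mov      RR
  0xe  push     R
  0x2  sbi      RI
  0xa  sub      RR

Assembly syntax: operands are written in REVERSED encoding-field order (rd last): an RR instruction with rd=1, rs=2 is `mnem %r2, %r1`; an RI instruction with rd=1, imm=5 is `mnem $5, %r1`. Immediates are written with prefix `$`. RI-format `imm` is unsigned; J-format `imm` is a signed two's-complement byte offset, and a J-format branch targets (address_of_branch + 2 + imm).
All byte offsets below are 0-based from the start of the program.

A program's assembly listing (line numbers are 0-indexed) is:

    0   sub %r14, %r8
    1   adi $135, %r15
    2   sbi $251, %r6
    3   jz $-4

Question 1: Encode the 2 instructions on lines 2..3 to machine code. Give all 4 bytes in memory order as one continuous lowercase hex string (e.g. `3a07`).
L2: sbi op=0x2:4|rd=6:4|imm=251:8 ⇒ 0x26fb ⇒ big 26 fb
L3: jz op=0xd:4|imm=-4:12 ⇒ 0xdffc ⇒ big df fc

26fbdffc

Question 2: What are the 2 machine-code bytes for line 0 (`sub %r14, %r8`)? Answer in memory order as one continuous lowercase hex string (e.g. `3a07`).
L0: sub op=0xa:4|rd=8:4|rs=14:4|pad=0:4 ⇒ 0xa8e0 ⇒ big a8 e0

a8e0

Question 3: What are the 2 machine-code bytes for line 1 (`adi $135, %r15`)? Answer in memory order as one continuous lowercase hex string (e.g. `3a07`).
0f87

1. adi fields op=0x0:4|rd=15:4|imm=135:8 → word 0f87h → 0f 87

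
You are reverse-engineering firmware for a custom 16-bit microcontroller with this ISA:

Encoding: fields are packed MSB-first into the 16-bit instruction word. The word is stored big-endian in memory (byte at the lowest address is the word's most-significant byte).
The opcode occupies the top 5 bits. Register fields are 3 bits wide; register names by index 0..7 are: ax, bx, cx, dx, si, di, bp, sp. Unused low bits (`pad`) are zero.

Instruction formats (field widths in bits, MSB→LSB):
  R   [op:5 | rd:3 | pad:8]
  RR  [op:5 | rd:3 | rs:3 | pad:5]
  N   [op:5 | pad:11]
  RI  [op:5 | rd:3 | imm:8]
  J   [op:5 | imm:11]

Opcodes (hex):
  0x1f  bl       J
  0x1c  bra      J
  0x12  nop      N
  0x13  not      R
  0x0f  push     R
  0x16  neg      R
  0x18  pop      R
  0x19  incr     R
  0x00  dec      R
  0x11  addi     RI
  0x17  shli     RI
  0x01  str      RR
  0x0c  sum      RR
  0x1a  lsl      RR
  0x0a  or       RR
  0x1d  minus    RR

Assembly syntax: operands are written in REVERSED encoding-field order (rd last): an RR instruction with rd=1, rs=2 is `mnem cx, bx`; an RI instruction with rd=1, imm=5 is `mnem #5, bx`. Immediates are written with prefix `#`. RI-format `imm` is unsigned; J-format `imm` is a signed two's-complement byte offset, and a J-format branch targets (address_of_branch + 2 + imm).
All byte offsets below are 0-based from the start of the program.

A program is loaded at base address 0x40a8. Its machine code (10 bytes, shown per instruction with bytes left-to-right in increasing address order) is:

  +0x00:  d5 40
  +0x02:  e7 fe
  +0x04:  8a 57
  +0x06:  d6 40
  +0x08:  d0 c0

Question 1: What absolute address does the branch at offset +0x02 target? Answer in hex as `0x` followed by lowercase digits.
@+02  big-endian(e7 fe) = 0xe7fe
  op=0xe7fe>>11=0x1c ⇒ bra (J)
  imm: (w>>0)&0x7ff=0x7fe (s11→-2) → #-2
  target = base 0x40a8 + off 0x02 + 2 + imm -2 = 0x40aa

0x40aa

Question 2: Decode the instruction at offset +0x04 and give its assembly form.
addi #87, cx

off 0x04: read 8a 57 as big → 0x8a57
  op=0x8a57>>11=0x11 ⇒ addi (RI)
  [10:8] rd=2 = cx
  [7:0] imm=87 = #87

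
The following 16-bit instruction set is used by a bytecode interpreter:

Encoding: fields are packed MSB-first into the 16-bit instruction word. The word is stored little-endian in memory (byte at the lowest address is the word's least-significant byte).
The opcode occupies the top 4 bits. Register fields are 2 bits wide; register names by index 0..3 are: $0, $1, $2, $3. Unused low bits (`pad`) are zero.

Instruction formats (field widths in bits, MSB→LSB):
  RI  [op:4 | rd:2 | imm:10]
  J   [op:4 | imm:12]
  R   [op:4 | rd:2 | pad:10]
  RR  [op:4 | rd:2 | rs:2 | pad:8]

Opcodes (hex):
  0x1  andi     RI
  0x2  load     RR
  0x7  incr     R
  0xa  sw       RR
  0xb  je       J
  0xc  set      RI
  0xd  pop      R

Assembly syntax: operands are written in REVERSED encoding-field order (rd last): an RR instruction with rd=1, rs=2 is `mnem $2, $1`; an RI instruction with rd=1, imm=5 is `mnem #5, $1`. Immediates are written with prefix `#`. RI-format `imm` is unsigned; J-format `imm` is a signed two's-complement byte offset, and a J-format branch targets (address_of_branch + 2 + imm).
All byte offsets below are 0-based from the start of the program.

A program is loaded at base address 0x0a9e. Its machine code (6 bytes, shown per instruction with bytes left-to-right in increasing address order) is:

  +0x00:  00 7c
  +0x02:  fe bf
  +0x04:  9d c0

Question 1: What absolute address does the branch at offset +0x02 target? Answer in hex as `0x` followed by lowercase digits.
+0x02: fe bf ⇒ word 0xbffe (little)
  op=0xbffe>>12=0xb ⇒ je (J)
  [11:0] imm=4094 (s12→-2) = #-2
  target = base 0x0a9e + off 0x02 + 2 + imm -2 = 0x0aa0

0x0aa0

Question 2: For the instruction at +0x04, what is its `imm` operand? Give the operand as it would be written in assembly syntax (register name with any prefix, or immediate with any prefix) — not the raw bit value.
#157

off 0x04: read 9d c0 as little → 0xc09d
  top 4b → 0xc → set [RI]
  rd@[11:10]=0x0 ⇒ $0
  imm@[9:0]=0x9d ⇒ #157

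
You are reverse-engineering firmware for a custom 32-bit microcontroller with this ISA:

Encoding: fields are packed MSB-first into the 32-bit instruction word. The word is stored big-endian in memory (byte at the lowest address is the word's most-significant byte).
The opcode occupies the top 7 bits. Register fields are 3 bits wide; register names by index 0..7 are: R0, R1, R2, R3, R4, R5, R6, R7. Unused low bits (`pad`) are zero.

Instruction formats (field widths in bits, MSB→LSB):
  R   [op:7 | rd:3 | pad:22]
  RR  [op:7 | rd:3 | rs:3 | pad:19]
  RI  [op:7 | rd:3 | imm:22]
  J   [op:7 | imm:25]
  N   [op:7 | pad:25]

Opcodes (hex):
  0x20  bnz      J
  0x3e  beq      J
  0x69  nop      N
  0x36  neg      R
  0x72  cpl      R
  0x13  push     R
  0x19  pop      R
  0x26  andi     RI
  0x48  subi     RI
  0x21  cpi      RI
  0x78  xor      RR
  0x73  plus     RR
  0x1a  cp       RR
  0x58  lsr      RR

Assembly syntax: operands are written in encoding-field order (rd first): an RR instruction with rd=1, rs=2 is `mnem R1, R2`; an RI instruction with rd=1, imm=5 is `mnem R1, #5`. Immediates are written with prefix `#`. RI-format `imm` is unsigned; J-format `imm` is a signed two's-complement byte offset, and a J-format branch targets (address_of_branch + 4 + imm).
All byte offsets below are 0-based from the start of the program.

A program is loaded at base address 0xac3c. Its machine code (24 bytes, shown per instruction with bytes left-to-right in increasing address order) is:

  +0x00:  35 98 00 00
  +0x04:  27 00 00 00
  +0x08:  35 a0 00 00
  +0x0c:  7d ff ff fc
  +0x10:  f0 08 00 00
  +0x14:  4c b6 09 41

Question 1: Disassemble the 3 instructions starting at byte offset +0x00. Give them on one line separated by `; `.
cp R6, R3; push R4; cp R6, R4

[00] 35 98 00 00 → 0x35980000
  opcode bits[31:25]=0x1a: cp/RR
  rd: (w>>22)&0x7=0x6 → R6
  rs: (w>>19)&0x7=0x3 → R3
[04] 27 00 00 00 → 0x27000000
  opcode bits[31:25]=0x13: push/R
  rd: (w>>22)&0x7=0x4 → R4
[08] 35 a0 00 00 → 0x35a00000
  opcode bits[31:25]=0x1a: cp/RR
  rd: (w>>22)&0x7=0x6 → R6
  rs: (w>>19)&0x7=0x4 → R4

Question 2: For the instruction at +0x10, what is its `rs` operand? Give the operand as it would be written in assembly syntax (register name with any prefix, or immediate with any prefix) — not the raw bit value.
[10] f0 08 00 00 → 0xf0080000
  opcode bits[31:25]=0x78: xor/RR
  [24:22] rd=0 = R0
  [21:19] rs=1 = R1

R1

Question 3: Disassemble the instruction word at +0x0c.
beq #-4

off 0x0c: read 7d ff ff fc as big → 0x7dfffffc
  op=0x7dfffffc>>25=0x3e ⇒ beq (J)
  imm@[24:0]=0x1fffffc (s25→-4) ⇒ #-4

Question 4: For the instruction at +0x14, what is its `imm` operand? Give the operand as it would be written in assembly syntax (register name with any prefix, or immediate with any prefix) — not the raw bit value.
#3541313

[14] 4c b6 09 41 → 0x4cb60941
  top 7b → 0x26 → andi [RI]
  rd: (w>>22)&0x7=0x2 → R2
  imm: (w>>0)&0x3fffff=0x360941 → #3541313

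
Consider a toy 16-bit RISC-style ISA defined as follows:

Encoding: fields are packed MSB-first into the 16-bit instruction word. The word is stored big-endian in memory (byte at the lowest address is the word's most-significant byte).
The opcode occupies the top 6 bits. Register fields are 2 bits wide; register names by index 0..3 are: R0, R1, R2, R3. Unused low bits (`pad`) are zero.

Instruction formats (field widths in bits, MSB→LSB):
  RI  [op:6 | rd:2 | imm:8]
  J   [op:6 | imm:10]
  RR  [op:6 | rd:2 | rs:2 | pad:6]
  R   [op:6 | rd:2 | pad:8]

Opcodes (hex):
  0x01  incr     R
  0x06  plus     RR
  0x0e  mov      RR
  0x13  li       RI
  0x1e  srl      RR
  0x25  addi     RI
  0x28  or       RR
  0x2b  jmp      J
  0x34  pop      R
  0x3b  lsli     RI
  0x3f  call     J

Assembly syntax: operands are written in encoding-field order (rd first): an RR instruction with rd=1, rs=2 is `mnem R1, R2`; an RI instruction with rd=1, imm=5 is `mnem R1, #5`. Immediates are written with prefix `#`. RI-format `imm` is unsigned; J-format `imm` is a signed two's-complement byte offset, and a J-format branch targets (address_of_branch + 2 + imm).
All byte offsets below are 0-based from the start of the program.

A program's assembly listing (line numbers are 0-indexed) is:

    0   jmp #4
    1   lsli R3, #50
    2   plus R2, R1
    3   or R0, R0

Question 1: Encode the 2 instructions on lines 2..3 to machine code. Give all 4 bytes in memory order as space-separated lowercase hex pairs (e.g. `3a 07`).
L2: plus op=0x6:6|rd=2:2|rs=1:2|pad=0:6 ⇒ 0x1a40 ⇒ big 1a 40
L3: or op=0x28:6|rd=0:2|rs=0:2|pad=0:6 ⇒ 0xa000 ⇒ big a0 00

1a 40 a0 00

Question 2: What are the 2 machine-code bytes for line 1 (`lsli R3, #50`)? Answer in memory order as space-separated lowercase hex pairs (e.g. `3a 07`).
L1: lsli op=0x3b:6|rd=3:2|imm=50:8 ⇒ 0xef32 ⇒ big ef 32

ef 32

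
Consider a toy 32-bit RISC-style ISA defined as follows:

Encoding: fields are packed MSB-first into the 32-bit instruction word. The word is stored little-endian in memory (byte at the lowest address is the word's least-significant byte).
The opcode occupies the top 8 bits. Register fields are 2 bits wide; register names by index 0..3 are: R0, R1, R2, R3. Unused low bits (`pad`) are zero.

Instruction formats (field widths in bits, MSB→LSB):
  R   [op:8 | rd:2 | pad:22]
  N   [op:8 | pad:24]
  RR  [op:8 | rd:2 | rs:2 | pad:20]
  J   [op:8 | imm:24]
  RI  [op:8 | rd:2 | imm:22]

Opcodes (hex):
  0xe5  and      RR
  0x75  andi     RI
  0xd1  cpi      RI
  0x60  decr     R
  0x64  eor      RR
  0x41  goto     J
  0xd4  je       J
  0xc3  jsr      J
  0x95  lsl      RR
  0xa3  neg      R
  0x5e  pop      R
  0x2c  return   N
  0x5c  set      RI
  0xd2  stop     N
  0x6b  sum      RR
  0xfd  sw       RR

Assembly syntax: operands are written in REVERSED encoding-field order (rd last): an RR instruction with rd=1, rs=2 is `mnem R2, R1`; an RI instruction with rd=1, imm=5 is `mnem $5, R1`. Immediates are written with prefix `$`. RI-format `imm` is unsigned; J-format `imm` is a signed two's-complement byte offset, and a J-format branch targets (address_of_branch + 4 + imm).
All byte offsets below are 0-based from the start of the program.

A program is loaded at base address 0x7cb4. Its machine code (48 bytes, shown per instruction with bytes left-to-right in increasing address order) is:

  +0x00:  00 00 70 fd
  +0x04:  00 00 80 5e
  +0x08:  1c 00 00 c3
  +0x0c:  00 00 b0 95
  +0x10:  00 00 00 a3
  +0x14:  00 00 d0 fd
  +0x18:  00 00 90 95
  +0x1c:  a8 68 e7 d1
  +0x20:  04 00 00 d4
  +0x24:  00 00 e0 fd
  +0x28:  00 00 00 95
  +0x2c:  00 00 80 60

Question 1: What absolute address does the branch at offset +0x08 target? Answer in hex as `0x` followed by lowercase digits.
0x7cdc

off 0x08: read 1c 00 00 c3 as little → 0xc300001c
  op=0xc300001c>>24=0xc3 ⇒ jsr (J)
  imm@[23:0]=0x1c ⇒ $28
  target = base 0x7cb4 + off 0x08 + 4 + imm 28 = 0x7cdc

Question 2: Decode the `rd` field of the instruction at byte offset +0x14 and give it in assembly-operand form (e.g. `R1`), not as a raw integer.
R3

@+14  little-endian(00 00 d0 fd) = 0xfdd00000
  top 8b → 0xfd → sw [RR]
  rd: (w>>22)&0x3=0x3 → R3
  rs: (w>>20)&0x3=0x1 → R1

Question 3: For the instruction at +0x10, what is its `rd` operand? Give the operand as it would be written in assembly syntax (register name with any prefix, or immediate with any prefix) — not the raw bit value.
[10] 00 00 00 a3 → 0xa3000000
  op=0xa3000000>>24=0xa3 ⇒ neg (R)
  [23:22] rd=0 = R0

R0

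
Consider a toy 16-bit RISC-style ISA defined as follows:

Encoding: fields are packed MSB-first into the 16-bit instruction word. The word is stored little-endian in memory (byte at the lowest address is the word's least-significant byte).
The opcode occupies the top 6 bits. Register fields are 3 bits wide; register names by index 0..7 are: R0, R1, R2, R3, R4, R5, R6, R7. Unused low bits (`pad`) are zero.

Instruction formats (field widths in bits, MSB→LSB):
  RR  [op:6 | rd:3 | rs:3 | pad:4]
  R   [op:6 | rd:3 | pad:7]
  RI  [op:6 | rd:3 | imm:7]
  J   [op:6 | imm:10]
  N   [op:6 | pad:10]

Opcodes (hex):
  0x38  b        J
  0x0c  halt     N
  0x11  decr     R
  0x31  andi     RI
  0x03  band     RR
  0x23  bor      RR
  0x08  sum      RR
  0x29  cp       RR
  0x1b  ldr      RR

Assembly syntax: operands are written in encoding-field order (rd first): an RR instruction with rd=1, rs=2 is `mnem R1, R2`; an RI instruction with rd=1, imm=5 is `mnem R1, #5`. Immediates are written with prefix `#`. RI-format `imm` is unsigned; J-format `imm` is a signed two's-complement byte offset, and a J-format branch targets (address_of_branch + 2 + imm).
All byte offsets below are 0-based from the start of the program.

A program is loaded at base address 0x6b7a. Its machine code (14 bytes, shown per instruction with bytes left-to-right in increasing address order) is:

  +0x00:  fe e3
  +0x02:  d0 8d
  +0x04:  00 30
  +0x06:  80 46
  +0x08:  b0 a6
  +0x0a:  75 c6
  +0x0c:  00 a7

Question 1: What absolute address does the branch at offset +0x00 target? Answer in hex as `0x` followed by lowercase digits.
0x6b7a

@+00  little-endian(fe e3) = 0xe3fe
  opcode bits[15:10]=0x38: b/J
  imm@[9:0]=0x3fe (s10→-2) ⇒ #-2
  target = base 0x6b7a + off 0x00 + 2 + imm -2 = 0x6b7a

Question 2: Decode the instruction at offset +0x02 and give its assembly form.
+0x02: d0 8d ⇒ word 0x8dd0 (little)
  opcode bits[15:10]=0x23: bor/RR
  rd: (w>>7)&0x7=0x3 → R3
  rs: (w>>4)&0x7=0x5 → R5

bor R3, R5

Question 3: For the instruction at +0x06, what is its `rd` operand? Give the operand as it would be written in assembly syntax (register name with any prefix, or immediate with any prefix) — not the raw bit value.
R5

[06] 80 46 → 0x4680
  opcode bits[15:10]=0x11: decr/R
  [9:7] rd=5 = R5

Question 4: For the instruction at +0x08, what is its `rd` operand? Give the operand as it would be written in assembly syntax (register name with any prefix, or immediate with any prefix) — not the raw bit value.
@+08  little-endian(b0 a6) = 0xa6b0
  opcode bits[15:10]=0x29: cp/RR
  rd: (w>>7)&0x7=0x5 → R5
  rs: (w>>4)&0x7=0x3 → R3

R5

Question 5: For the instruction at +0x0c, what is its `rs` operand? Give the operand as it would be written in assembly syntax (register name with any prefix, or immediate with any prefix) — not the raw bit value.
@+0c  little-endian(00 a7) = 0xa700
  top 6b → 0x29 → cp [RR]
  rd@[9:7]=0x6 ⇒ R6
  rs@[6:4]=0x0 ⇒ R0

R0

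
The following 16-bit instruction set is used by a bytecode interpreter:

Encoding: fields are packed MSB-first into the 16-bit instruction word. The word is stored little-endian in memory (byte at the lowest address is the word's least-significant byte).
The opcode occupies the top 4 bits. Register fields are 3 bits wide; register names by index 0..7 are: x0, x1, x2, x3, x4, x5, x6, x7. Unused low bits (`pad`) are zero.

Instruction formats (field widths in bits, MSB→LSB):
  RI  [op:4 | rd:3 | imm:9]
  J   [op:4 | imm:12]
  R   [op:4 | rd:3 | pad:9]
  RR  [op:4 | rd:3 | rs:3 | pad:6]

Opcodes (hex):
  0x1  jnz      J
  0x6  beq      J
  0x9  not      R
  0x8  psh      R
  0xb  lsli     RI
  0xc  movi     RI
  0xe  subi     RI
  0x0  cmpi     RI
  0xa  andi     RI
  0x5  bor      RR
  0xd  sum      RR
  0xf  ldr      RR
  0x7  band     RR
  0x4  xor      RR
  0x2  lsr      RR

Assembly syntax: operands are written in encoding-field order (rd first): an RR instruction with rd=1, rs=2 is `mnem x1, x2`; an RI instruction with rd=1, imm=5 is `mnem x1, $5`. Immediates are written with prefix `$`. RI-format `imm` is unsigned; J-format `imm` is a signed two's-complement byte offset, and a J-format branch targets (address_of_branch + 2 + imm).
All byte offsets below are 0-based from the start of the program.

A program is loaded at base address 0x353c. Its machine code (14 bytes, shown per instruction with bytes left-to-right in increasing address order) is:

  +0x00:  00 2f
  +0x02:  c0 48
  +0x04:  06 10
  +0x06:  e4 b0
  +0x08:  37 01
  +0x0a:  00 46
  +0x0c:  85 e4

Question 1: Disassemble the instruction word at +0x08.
cmpi x0, $311

off 0x08: read 37 01 as little → 0x0137
  op=0x0137>>12=0x0 ⇒ cmpi (RI)
  rd@[11:9]=0x0 ⇒ x0
  imm@[8:0]=0x137 ⇒ $311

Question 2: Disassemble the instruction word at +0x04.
jnz $6

+0x04: 06 10 ⇒ word 0x1006 (little)
  top 4b → 0x1 → jnz [J]
  [11:0] imm=6 = $6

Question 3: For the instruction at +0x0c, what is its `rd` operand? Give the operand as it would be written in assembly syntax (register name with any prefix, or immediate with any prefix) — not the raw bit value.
+0x0c: 85 e4 ⇒ word 0xe485 (little)
  opcode bits[15:12]=0xe: subi/RI
  rd: (w>>9)&0x7=0x2 → x2
  imm: (w>>0)&0x1ff=0x85 → $133

x2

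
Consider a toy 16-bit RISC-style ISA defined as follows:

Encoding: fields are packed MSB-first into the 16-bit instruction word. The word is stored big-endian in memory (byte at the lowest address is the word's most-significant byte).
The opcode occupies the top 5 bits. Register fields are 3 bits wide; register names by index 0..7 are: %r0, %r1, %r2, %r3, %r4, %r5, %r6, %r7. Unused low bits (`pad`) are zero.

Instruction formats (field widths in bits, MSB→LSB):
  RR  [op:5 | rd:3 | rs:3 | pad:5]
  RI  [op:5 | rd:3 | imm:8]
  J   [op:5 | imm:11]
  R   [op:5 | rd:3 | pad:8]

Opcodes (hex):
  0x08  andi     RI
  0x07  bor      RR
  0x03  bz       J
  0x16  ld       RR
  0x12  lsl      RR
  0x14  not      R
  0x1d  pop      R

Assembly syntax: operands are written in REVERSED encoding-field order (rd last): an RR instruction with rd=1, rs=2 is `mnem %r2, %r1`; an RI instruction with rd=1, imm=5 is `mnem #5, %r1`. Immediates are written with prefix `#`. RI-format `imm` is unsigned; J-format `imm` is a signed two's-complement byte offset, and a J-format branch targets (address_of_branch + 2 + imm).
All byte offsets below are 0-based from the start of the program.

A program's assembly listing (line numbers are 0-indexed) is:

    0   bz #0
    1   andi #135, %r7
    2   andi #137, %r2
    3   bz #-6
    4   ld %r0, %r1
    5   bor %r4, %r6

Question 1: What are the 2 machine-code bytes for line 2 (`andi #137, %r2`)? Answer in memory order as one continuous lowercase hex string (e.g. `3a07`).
4289

2. andi fields op=0x8:5|rd=2:3|imm=137:8 → word 4289h → 42 89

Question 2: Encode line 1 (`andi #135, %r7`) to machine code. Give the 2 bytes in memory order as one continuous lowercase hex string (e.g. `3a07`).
L1: andi op=0x8:5|rd=7:3|imm=135:8 ⇒ 0x4787 ⇒ big 47 87

4787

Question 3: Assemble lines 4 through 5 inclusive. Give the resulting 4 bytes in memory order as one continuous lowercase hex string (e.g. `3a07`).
L4: ld op=0x16:5|rd=1:3|rs=0:3|pad=0:5 ⇒ 0xb100 ⇒ big b1 00
L5: bor op=0x7:5|rd=6:3|rs=4:3|pad=0:5 ⇒ 0x3e80 ⇒ big 3e 80

b1003e80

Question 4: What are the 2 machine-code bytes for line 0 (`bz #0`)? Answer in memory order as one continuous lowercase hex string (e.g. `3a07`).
1800

L0: bz op=0x3:5|imm=0:11 ⇒ 0x1800 ⇒ big 18 00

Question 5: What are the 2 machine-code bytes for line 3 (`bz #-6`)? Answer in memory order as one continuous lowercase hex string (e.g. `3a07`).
L3: bz op=0x3:5|imm=-6:11 ⇒ 0x1ffa ⇒ big 1f fa

1ffa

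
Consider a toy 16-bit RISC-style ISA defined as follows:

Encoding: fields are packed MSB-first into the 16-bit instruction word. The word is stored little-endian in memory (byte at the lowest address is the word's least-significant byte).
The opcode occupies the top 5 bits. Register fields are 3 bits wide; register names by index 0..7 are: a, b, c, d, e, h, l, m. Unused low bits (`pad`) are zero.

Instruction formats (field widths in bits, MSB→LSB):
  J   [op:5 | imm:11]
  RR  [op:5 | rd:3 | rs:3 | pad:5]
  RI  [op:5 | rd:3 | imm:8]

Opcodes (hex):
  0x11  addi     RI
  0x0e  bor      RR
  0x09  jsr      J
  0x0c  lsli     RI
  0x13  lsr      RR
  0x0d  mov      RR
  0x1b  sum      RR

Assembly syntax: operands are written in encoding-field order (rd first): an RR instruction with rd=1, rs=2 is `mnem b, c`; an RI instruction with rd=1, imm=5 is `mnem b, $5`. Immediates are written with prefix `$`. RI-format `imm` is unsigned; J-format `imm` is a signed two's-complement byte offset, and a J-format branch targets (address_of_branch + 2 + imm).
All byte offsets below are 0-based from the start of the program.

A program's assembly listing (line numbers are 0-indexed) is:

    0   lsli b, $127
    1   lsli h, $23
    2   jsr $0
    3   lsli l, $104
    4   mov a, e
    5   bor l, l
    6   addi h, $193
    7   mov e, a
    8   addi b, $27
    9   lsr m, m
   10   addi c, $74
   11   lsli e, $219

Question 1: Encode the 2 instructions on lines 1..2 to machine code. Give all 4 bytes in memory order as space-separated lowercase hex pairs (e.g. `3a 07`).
line 1 (lsli): pack op=0xc:5|rd=5:3|imm=23:8 = 0x6517; little→ 17 65
line 2 (jsr): pack op=0x9:5|imm=0:11 = 0x4800; little→ 00 48

17 65 00 48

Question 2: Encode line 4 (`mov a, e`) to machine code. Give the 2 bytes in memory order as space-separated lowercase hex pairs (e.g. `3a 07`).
80 68

L4: mov op=0xd:5|rd=0:3|rs=4:3|pad=0:5 ⇒ 0x6880 ⇒ little 80 68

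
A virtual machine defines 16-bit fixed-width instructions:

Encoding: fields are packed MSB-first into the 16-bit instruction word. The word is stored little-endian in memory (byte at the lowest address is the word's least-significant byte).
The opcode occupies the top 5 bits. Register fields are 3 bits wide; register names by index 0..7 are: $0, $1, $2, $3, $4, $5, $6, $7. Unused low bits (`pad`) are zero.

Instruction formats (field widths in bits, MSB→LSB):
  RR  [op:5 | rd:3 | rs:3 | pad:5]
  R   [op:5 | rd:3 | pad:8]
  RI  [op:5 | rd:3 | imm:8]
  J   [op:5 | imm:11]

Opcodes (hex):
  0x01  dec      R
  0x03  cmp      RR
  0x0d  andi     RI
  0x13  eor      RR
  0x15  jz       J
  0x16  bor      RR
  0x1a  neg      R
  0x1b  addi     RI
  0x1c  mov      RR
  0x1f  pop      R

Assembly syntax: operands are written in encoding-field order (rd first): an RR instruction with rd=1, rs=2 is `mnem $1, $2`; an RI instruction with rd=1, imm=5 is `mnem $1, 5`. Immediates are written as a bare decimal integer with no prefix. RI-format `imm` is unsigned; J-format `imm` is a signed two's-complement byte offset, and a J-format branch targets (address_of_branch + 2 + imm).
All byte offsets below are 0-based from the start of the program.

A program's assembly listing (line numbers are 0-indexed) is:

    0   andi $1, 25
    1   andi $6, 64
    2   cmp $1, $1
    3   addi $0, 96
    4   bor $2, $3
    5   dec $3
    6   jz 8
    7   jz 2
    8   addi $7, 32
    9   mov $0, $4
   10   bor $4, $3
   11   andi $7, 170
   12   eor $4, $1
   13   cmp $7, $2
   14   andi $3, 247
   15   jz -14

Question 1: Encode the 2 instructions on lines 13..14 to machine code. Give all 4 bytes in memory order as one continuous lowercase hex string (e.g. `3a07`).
L13: cmp op=0x3:5|rd=7:3|rs=2:3|pad=0:5 ⇒ 0x1f40 ⇒ little 40 1f
L14: andi op=0xd:5|rd=3:3|imm=247:8 ⇒ 0x6bf7 ⇒ little f7 6b

401ff76b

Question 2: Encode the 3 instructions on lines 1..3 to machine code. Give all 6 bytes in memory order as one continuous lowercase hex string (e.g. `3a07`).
L1: andi op=0xd:5|rd=6:3|imm=64:8 ⇒ 0x6e40 ⇒ little 40 6e
L2: cmp op=0x3:5|rd=1:3|rs=1:3|pad=0:5 ⇒ 0x1920 ⇒ little 20 19
L3: addi op=0x1b:5|rd=0:3|imm=96:8 ⇒ 0xd860 ⇒ little 60 d8

406e201960d8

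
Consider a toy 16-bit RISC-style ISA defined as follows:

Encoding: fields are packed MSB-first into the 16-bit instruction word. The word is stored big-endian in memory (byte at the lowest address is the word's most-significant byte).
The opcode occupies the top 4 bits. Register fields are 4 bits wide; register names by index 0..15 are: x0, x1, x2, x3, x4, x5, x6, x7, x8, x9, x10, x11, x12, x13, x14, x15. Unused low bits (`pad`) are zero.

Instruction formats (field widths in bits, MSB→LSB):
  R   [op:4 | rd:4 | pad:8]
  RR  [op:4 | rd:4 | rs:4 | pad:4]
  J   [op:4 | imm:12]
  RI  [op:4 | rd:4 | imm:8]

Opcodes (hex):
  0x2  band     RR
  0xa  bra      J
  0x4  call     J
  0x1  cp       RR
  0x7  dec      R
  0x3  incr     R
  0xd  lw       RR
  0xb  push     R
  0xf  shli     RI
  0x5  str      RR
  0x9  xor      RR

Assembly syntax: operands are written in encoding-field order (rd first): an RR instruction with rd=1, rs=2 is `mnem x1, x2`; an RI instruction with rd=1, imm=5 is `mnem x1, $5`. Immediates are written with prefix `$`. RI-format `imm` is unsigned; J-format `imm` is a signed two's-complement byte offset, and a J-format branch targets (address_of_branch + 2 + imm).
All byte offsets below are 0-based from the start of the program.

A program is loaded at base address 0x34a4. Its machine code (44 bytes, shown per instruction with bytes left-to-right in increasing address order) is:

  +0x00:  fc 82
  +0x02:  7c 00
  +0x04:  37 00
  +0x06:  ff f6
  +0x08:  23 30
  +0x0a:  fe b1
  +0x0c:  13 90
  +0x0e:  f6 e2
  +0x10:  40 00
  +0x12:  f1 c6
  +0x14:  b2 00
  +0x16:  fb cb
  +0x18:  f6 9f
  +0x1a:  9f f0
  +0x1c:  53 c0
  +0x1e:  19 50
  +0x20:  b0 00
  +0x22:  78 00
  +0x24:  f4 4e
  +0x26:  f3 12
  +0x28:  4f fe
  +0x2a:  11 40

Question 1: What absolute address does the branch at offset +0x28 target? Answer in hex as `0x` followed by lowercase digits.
0x34cc

[28] 4f fe → 0x4ffe
  top 4b → 0x4 → call [J]
  [11:0] imm=4094 (s12→-2) = $-2
  target = base 0x34a4 + off 0x28 + 2 + imm -2 = 0x34cc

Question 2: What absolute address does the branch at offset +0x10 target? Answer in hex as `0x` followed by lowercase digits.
0x34b6

@+10  big-endian(40 00) = 0x4000
  opcode bits[15:12]=0x4: call/J
  imm@[11:0]=0x0 ⇒ $0
  target = base 0x34a4 + off 0x10 + 2 + imm 0 = 0x34b6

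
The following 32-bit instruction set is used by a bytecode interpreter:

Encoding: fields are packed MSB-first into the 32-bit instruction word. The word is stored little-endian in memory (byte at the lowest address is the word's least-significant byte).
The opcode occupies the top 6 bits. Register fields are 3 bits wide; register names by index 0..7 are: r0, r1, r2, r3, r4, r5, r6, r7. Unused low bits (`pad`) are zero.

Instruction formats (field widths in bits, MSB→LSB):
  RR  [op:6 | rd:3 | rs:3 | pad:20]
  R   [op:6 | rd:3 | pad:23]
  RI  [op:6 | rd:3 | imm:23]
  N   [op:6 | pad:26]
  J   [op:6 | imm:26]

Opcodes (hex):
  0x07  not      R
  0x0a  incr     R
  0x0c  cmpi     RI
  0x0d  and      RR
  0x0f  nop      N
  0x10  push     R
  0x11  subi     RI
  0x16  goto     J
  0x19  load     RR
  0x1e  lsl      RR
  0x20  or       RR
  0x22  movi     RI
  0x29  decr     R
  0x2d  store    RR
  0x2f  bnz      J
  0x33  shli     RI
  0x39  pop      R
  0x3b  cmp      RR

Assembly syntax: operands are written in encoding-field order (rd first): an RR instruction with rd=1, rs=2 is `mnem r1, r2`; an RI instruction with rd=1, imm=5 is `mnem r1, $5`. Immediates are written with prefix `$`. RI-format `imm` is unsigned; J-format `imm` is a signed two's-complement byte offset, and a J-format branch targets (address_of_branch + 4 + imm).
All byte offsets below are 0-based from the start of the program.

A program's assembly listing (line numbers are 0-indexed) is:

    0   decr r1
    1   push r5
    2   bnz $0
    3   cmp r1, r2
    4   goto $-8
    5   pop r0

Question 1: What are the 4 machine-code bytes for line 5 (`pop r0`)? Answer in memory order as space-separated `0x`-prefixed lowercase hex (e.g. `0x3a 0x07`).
line 5 (pop): pack op=0x39:6|rd=0:3|pad=0:23 = 0xe4000000; little→ 00 00 00 e4

0x00 0x00 0x00 0xe4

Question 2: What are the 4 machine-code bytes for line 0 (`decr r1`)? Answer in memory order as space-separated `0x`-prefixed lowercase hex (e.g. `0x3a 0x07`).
0x00 0x00 0x80 0xa4

line 0 (decr): pack op=0x29:6|rd=1:3|pad=0:23 = 0xa4800000; little→ 00 00 80 a4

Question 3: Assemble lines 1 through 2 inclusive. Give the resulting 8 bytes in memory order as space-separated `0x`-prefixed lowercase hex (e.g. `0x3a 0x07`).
L1: push op=0x10:6|rd=5:3|pad=0:23 ⇒ 0x42800000 ⇒ little 00 00 80 42
L2: bnz op=0x2f:6|imm=0:26 ⇒ 0xbc000000 ⇒ little 00 00 00 bc

0x00 0x00 0x80 0x42 0x00 0x00 0x00 0xbc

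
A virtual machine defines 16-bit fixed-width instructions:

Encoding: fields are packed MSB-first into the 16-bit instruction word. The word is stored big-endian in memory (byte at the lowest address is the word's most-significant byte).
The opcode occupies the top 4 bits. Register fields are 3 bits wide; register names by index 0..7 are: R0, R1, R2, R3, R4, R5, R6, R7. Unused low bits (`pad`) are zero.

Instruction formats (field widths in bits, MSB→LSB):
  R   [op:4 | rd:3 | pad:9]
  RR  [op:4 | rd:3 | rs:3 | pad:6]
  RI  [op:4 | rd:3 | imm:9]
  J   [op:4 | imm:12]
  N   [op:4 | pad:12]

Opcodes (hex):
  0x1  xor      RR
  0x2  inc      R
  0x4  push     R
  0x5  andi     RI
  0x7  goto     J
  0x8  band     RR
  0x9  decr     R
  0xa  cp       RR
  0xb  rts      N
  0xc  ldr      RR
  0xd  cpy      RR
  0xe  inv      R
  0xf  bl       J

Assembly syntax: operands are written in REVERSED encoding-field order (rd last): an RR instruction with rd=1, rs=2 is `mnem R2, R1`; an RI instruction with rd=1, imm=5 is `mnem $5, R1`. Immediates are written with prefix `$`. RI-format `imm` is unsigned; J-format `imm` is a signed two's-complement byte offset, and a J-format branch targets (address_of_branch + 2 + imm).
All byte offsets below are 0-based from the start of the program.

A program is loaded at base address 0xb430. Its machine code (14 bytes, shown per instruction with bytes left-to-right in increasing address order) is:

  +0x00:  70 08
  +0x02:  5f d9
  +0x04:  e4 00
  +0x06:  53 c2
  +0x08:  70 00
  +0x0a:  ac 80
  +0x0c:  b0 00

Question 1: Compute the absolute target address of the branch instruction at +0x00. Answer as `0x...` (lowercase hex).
off 0x00: read 70 08 as big → 0x7008
  op=0x7008>>12=0x7 ⇒ goto (J)
  imm: (w>>0)&0xfff=0x8 → $8
  target = base 0xb430 + off 0x00 + 2 + imm 8 = 0xb43a

0xb43a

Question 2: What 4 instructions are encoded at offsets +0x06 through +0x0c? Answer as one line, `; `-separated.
+0x06: 53 c2 ⇒ word 0x53c2 (big)
  opcode bits[15:12]=0x5: andi/RI
  rd: (w>>9)&0x7=0x1 → R1
  imm: (w>>0)&0x1ff=0x1c2 → $450
+0x08: 70 00 ⇒ word 0x7000 (big)
  opcode bits[15:12]=0x7: goto/J
  imm: (w>>0)&0xfff=0x0 → $0
+0x0a: ac 80 ⇒ word 0xac80 (big)
  opcode bits[15:12]=0xa: cp/RR
  rd: (w>>9)&0x7=0x6 → R6
  rs: (w>>6)&0x7=0x2 → R2
+0x0c: b0 00 ⇒ word 0xb000 (big)
  opcode bits[15:12]=0xb: rts/N

andi $450, R1; goto $0; cp R2, R6; rts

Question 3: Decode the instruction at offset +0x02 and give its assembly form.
andi $473, R7

off 0x02: read 5f d9 as big → 0x5fd9
  op=0x5fd9>>12=0x5 ⇒ andi (RI)
  rd@[11:9]=0x7 ⇒ R7
  imm@[8:0]=0x1d9 ⇒ $473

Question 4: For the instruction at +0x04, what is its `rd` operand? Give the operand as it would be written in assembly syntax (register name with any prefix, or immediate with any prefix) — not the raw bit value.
R2

[04] e4 00 → 0xe400
  top 4b → 0xe → inv [R]
  [11:9] rd=2 = R2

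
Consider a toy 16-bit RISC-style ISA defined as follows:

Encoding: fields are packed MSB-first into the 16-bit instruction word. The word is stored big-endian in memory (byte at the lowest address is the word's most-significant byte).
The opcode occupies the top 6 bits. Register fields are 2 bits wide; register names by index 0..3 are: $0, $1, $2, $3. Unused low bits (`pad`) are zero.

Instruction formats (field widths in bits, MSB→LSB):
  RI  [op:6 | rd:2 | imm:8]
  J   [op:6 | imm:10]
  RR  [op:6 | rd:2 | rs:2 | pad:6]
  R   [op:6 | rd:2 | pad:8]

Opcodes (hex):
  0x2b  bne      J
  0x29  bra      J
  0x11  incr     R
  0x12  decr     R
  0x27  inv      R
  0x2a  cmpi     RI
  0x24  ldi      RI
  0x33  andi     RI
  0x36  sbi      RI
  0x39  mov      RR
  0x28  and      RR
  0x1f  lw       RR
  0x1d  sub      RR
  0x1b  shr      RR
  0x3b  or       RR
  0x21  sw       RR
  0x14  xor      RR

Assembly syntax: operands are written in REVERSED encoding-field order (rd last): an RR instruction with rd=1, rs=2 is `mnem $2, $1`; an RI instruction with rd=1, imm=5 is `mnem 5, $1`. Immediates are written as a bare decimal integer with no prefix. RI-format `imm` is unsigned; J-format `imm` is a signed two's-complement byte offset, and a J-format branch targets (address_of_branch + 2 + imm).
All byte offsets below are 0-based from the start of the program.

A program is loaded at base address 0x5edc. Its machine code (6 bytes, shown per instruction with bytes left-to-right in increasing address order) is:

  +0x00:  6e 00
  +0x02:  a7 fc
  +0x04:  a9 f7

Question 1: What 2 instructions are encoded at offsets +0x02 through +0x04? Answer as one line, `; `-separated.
bra -4; cmpi 247, $1

[02] a7 fc → 0xa7fc
  top 6b → 0x29 → bra [J]
  imm: (w>>0)&0x3ff=0x3fc (s10→-4) → -4
[04] a9 f7 → 0xa9f7
  top 6b → 0x2a → cmpi [RI]
  rd: (w>>8)&0x3=0x1 → $1
  imm: (w>>0)&0xff=0xf7 → 247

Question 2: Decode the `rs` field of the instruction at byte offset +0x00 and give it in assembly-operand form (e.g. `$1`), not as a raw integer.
$0

+0x00: 6e 00 ⇒ word 0x6e00 (big)
  opcode bits[15:10]=0x1b: shr/RR
  [9:8] rd=2 = $2
  [7:6] rs=0 = $0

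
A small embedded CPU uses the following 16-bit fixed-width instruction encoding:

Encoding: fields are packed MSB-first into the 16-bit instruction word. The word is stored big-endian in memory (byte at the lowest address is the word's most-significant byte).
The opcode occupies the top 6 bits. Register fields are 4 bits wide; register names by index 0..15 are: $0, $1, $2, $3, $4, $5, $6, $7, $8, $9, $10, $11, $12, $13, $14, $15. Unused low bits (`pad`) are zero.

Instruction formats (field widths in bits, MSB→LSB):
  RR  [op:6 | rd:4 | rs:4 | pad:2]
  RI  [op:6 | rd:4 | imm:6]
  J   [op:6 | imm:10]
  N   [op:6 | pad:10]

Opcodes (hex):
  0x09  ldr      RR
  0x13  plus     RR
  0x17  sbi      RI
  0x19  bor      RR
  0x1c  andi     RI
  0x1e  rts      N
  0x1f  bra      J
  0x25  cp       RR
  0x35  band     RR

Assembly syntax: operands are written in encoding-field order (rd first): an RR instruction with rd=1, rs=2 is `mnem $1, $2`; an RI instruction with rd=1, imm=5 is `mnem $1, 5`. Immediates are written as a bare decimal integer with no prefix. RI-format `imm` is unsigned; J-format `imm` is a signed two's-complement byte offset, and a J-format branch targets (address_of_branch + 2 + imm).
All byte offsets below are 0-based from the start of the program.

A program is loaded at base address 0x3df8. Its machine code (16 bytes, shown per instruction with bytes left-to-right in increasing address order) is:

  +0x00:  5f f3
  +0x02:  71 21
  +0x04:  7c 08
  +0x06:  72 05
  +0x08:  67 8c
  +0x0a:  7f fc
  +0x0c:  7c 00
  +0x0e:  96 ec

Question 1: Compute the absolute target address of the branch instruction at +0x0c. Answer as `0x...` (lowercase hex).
0x3e06

off 0x0c: read 7c 00 as big → 0x7c00
  top 6b → 0x1f → bra [J]
  imm: (w>>0)&0x3ff=0x0 → 0
  target = base 0x3df8 + off 0x0c + 2 + imm 0 = 0x3e06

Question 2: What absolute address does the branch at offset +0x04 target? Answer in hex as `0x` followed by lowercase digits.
+0x04: 7c 08 ⇒ word 0x7c08 (big)
  top 6b → 0x1f → bra [J]
  imm: (w>>0)&0x3ff=0x8 → 8
  target = base 0x3df8 + off 0x04 + 2 + imm 8 = 0x3e06

0x3e06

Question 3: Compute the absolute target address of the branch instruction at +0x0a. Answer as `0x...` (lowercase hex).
@+0a  big-endian(7f fc) = 0x7ffc
  opcode bits[15:10]=0x1f: bra/J
  [9:0] imm=1020 (s10→-4) = -4
  target = base 0x3df8 + off 0x0a + 2 + imm -4 = 0x3e00

0x3e00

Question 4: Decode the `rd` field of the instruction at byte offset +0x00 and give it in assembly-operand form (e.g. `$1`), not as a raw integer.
[00] 5f f3 → 0x5ff3
  top 6b → 0x17 → sbi [RI]
  rd@[9:6]=0xf ⇒ $15
  imm@[5:0]=0x33 ⇒ 51

$15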